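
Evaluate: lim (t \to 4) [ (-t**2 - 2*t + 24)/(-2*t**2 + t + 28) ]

At t = 4 both the top and bottom vanish — a removable singularity. Factoring out (t - 4) from each leaves (-t - 6)/(-2*t - 7), which at t = 4 equals 2/3.

2/3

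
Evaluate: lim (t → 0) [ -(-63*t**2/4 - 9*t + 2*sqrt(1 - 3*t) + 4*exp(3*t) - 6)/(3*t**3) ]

Substitution gives 0/0 (the numerator vanishes to order 3).
Expand each term to order t^3: the coefficient of t^3 in 4·e^(3t) is 18 and in 2·√(1 - 3t) is -27/8.
Lower-order terms cancel with the polynomial part, so the numerator is (117/8)·t^3 + o(t^3), and the limit is (117/8)/(-3) = -39/8.

-39/8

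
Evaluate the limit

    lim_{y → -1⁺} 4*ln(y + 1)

-∞

As y → -1⁺, y + 1 → 0⁺ and ln(y + 1) → −∞.
Multiplying by 4 gives -∞.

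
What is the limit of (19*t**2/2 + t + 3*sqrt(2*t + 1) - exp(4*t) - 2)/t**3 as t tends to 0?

-55/6

Substitution gives 0/0; apply L'Hôpital's rule 3 times.
After differentiating numerator and denominator 3 times the quotient is (-64*e^(4*t) + 9/(2*t + 1)^(5/2))/(6); at t = 0 this is -55/6.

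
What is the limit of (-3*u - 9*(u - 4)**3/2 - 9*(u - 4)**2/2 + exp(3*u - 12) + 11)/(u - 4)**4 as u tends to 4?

27/8

Direct substitution gives 0/0.
Apply L'Hôpital: lim (-9*u - 27*(u - 4)^2/2 + 3*e^(3*u - 12) + 33)/(4*(u - 4)^3), still 0/0.
Apply L'Hôpital: lim (-27*u + 9*e^(3*u - 12) + 99)/(12*(u - 4)^2), still 0/0.
Apply L'Hôpital: lim (27*e^(3*u - 12) - 27)/(24*u - 96), still 0/0.
After 4 applications of L'Hôpital's rule the quotient is (81*e^(3*u - 12))/(24); substituting u = 4 gives 27/8.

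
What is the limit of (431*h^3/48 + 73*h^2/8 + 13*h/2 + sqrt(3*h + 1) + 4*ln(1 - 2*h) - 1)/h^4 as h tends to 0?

Substitution gives 0/0 (the numerator vanishes to order 4).
Expand each term to order h^4: the coefficient of h^4 in √(1 + 3h) is -405/128 and in 4·ln(1 - 2h) is -16.
Lower-order terms cancel with the polynomial part, so the numerator is (-2453/128)·h^4 + o(h^4), and the limit is (-2453/128)/(1) = -2453/128.

-2453/128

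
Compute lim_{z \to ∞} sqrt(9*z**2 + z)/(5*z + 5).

3/5

For large |z|, √(9*z^2 + z) ≈ √9·|z| and the denominator ≈ 5z.
Since z → +∞, |z| = z, giving √9/(5) = 3/5.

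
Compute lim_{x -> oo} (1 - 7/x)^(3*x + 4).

e^(-21)

The base → 1 and the exponent → ∞: a 1^∞ form.
Take logarithms: (3x + 4)·ln(1 - 7/x). Since ln(1+u) ~ u for small u, this behaves like (3x)·(-7/x) → -21.
So the limit is e^(-21).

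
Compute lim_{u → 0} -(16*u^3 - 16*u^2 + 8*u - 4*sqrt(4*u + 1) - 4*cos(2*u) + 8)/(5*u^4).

-112/15

Substitution gives 0/0 (the numerator vanishes to order 4).
Expand each term to order u^4: the coefficient of u^4 in -4·cos(2u) is -8/3 and in -4·√(1 + 4u) is 40.
Lower-order terms cancel with the polynomial part, so the numerator is (112/3)·u^4 + o(u^4), and the limit is (112/3)/(-5) = -112/15.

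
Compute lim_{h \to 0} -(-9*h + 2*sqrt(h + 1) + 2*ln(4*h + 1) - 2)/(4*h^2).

Substitution gives 0/0; apply L'Hôpital's rule 2 times.
After differentiating numerator and denominator 2 times the quotient is (-32/(4*h + 1)^2 - 1/(2*(h + 1)^(3/2)))/(-8); at h = 0 this is 65/16.

65/16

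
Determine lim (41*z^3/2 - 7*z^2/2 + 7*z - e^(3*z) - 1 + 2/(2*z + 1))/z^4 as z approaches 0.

Substitution gives 0/0; apply L'Hôpital's rule 4 times.
After differentiating numerator and denominator 4 times the quotient is (-81*e^(3*z) + 768/(2*z + 1)^5)/(24); at z = 0 this is 229/8.

229/8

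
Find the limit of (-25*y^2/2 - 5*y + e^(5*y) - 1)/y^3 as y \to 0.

Direct substitution gives 0/0.
Apply L'Hôpital: lim (-25*y + 5*e^(5*y) - 5)/(3*y^2), still 0/0.
Apply L'Hôpital: lim (25*e^(5*y) - 25)/(6*y), still 0/0.
After 3 applications of L'Hôpital's rule the quotient is (125*e^(5*y))/(6); substituting y = 0 gives 125/6.

125/6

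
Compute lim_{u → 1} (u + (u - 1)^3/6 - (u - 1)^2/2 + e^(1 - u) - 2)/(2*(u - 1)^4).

Direct substitution gives 0/0.
Apply L'Hôpital: lim (-u + (u - 1)^2/2 - e^(1 - u) + 2)/(8*(u - 1)^3), still 0/0.
Apply L'Hôpital: lim (u + e^(1 - u) - 2)/(24*(u - 1)^2), still 0/0.
Apply L'Hôpital: lim (1 - e^(1 - u))/(48*u - 48), still 0/0.
After 4 applications of L'Hôpital's rule the quotient is (e^(1 - u))/(48); substituting u = 1 gives 1/48.

1/48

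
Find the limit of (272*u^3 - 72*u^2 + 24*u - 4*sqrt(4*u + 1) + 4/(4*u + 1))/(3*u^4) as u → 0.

1064/3

Substitution gives 0/0 (the numerator vanishes to order 4).
Expand each term to order u^4: the coefficient of u^4 in 4·1/(1 + 4u) is 1024 and in -4·√(1 + 4u) is 40.
Lower-order terms cancel with the polynomial part, so the numerator is (1064)·u^4 + o(u^4), and the limit is (1064)/(3) = 1064/3.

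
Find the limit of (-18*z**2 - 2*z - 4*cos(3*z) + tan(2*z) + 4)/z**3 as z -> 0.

Substitution gives 0/0; apply L'Hôpital's rule 3 times.
After differentiating numerator and denominator 3 times the quotient is (-108*sin(3*z) + 48*tan(2*z)^4 + 64*tan(2*z)^2 + 16)/(6); at z = 0 this is 8/3.

8/3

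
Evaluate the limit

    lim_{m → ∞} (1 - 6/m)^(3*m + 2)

e^(-18)

Write it as [(1 - 6/m)^m]^(3) · (1 - 6/m)^(2). The bracketed term tends to e^(-6) and the second factor to 1, so the limit is e^(-18).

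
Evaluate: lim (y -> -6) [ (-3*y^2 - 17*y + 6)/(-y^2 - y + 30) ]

Since y = -6 makes numerator and denominator zero, (y + 6) divides both.
Cancelling it gives (1 - 3*y)/(5 - y); now plug in y = -6 to get 19/11.

19/11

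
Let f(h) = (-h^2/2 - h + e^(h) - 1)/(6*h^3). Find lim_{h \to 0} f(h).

1/36

Direct substitution gives 0/0.
Apply L'Hôpital: lim (-h + e^(h) - 1)/(18*h^2), still 0/0.
Apply L'Hôpital: lim (e^(h) - 1)/(36*h), still 0/0.
After 3 applications of L'Hôpital's rule the quotient is (e^(h))/(36); substituting h = 0 gives 1/36.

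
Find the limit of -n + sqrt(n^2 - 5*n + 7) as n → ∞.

This has the form ∞ − ∞. Multiply and divide by the conjugate √(n^2 - 5*n + 7) + n.
That gives (-5n + 7) / (√(n^2 - 5*n + 7) + n).
Divide numerator and denominator by n: the limit is -5/(2·1) = -5/2.

-5/2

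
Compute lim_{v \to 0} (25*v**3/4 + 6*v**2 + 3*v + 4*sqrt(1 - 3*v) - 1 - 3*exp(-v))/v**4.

Substitution gives 0/0; apply L'Hôpital's rule 4 times.
After differentiating numerator and denominator 4 times the quotient is (-3*e^(-v) - 1215/(4*(1 - 3*v)^(7/2)))/(24); at v = 0 this is -409/32.

-409/32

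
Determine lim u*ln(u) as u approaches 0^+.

This is a 0·(−∞) form. Rewrite as 1·ln(u) / u^(−1) and apply L'Hôpital:
the derivative quotient is 1·(1/u) / (−1·u^(−2)) = (-1/1)·u^1 → 0.

0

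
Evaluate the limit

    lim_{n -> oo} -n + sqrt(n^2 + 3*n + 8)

3/2

An ∞ − ∞ form. Rationalising with the conjugate, the difference becomes (3n + 8) / (√(n^2 + 3*n + 8) + n).
For large n the denominator behaves like 2·n, so the quotient tends to 3/2 = 3/2.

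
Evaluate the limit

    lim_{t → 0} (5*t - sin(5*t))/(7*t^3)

Direct substitution gives 0/0.
Apply L'Hôpital: lim (5 - 5*cos(5*t))/(21*t^2), still 0/0.
Apply L'Hôpital: lim (25*sin(5*t))/(42*t), still 0/0.
After 3 applications of L'Hôpital's rule the quotient is (125*cos(5*t))/(42); substituting t = 0 gives 125/42.

125/42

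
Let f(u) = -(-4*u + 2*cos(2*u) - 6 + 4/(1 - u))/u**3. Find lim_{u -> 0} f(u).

-4

Substitution gives 0/0; apply L'Hôpital's rule 3 times.
After differentiating numerator and denominator 3 times the quotient is (16*sin(2*u) + 24/(u - 1)^4)/(-6); at u = 0 this is -4.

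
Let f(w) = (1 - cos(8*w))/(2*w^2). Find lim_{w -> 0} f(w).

16

Substitution gives 0/0.
Use (1 − cos u)/u² → 1/2 with u = 8w: the limit is 8²/(2·2) = 16.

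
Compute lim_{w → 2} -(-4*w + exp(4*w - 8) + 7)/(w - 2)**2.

Direct substitution gives 0/0.
Apply L'Hôpital: lim (4*e^(4*w - 8) - 4)/(4 - 2*w), still 0/0.
After 2 applications of L'Hôpital's rule the quotient is (16*e^(4*w - 8))/(-2); substituting w = 2 gives -8.

-8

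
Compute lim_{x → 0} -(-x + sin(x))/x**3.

1/6

Direct substitution gives 0/0.
Apply L'Hôpital: lim (cos(x) - 1)/(-3*x^2), still 0/0.
Apply L'Hôpital: lim (-sin(x))/(-6*x), still 0/0.
After 3 applications of L'Hôpital's rule the quotient is (-cos(x))/(-6); substituting x = 0 gives 1/6.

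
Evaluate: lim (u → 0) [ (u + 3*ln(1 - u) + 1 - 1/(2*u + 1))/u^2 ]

-11/2

Substitution gives 0/0 (the numerator vanishes to order 2).
Expand each term to order u^2: the coefficient of u^2 in 3·ln(1 - u) is -3/2 and in −1/(1 + 2u) is -4.
Lower-order terms cancel with the polynomial part, so the numerator is (-11/2)·u^2 + o(u^2), and the limit is (-11/2)/(1) = -11/2.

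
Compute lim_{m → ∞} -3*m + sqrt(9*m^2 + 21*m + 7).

7/2

This has the form ∞ − ∞. Multiply and divide by the conjugate √(9*m^2 + 21*m + 7) + 3m.
That gives (21m + 7) / (√(9*m^2 + 21*m + 7) + 3m).
Divide numerator and denominator by m: the limit is 21/(2·3) = 7/2.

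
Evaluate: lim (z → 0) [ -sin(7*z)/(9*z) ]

-7/9

Substitution gives 0/0.
Write it as (7/(-9))·sin(7z)/(7z); since sin(u)/u → 1, the limit is -7/9.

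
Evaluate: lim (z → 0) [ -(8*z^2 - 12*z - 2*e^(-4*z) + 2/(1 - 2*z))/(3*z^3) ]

Substitution gives 0/0; apply L'Hôpital's rule 3 times.
After differentiating numerator and denominator 3 times the quotient is (128*e^(-4*z) + 96/(2*z - 1)^4)/(-18); at z = 0 this is -112/9.

-112/9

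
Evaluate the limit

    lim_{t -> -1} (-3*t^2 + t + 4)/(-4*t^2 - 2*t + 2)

7/6

Since t = -1 makes numerator and denominator zero, (t + 1) divides both.
Cancelling it gives (4 - 3*t)/(2 - 4*t); now plug in t = -1 to get 7/6.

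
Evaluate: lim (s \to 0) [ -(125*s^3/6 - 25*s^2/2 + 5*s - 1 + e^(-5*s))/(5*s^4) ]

-125/24

Direct substitution gives 0/0.
Apply L'Hôpital: lim (125*s^2/2 - 25*s + 5 - 5*e^(-5*s))/(-20*s^3), still 0/0.
Apply L'Hôpital: lim (125*s - 25 + 25*e^(-5*s))/(-60*s^2), still 0/0.
Apply L'Hôpital: lim (125 - 125*e^(-5*s))/(-120*s), still 0/0.
After 4 applications of L'Hôpital's rule the quotient is (625*e^(-5*s))/(-120); substituting s = 0 gives -125/24.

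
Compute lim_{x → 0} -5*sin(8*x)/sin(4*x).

-10

Substitution gives 0/0.
Divide numerator and denominator by x: sin(8x)/x → 8 and sin(4x)/x → 4, so the limit is -5·8/4 = -10.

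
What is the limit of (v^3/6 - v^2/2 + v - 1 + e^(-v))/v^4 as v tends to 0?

1/24

Direct substitution gives 0/0.
Apply L'Hôpital: lim (v^2/2 - v + 1 - e^(-v))/(4*v^3), still 0/0.
Apply L'Hôpital: lim (v - 1 + e^(-v))/(12*v^2), still 0/0.
Apply L'Hôpital: lim (1 - e^(-v))/(24*v), still 0/0.
After 4 applications of L'Hôpital's rule the quotient is (e^(-v))/(24); substituting v = 0 gives 1/24.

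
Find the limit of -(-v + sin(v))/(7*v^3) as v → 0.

Direct substitution gives 0/0.
Apply L'Hôpital: lim (cos(v) - 1)/(-21*v^2), still 0/0.
Apply L'Hôpital: lim (-sin(v))/(-42*v), still 0/0.
After 3 applications of L'Hôpital's rule the quotient is (-cos(v))/(-42); substituting v = 0 gives 1/42.

1/42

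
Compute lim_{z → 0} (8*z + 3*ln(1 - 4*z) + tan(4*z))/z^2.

-24

Substitution gives 0/0; apply L'Hôpital's rule 2 times.
After differentiating numerator and denominator 2 times the quotient is (32*tan(4*z)/cos(4*z)^2 - 48/(4*z - 1)^2)/(2); at z = 0 this is -24.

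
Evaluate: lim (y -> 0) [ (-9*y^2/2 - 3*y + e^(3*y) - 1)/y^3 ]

Direct substitution gives 0/0.
Apply L'Hôpital: lim (-9*y + 3*e^(3*y) - 3)/(3*y^2), still 0/0.
Apply L'Hôpital: lim (9*e^(3*y) - 9)/(6*y), still 0/0.
After 3 applications of L'Hôpital's rule the quotient is (27*e^(3*y))/(6); substituting y = 0 gives 9/2.

9/2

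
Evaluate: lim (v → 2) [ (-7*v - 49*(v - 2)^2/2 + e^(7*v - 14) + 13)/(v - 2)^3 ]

Direct substitution gives 0/0.
Apply L'Hôpital: lim (-49*v + 7*e^(7*v - 14) + 91)/(3*(v - 2)^2), still 0/0.
Apply L'Hôpital: lim (49*e^(7*v - 14) - 49)/(6*v - 12), still 0/0.
After 3 applications of L'Hôpital's rule the quotient is (343*e^(7*v - 14))/(6); substituting v = 2 gives 343/6.

343/6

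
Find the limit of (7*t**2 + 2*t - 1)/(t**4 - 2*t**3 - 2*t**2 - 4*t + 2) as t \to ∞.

0

The denominator has degree 4 and the numerator degree 2. Dividing numerator and denominator by t^4 sends every term to 0 except the leading denominator term, so the limit is 0.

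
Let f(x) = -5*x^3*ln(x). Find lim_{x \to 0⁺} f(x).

This is a 0·(−∞) form. Rewrite as -5·ln(x) / x^(−3) and apply L'Hôpital:
the derivative quotient is -5·(1/x) / (−3·x^(−4)) = (5/3)·x^3 → 0.

0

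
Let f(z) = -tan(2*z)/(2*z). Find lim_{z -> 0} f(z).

-1

Substitution gives 0/0.
Since tan(u)/u → 1 as u → 0, tan(2z)/(2z) → 1 and the limit is 2/(-2) = -1.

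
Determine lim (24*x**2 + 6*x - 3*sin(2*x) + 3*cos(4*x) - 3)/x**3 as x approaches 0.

Substitution gives 0/0 (the numerator vanishes to order 3).
Expand each term to order x^3: the coefficient of x^3 in -3·sin(2x) is 4 and in 3·cos(4x) is 0.
Lower-order terms cancel with the polynomial part, so the numerator is (4)·x^3 + o(x^3), and the limit is (4)/(1) = 4.

4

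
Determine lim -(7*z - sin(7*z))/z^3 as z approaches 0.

-343/6

Direct substitution gives 0/0.
Apply L'Hôpital: lim (7 - 7*cos(7*z))/(-3*z^2), still 0/0.
Apply L'Hôpital: lim (49*sin(7*z))/(-6*z), still 0/0.
After 3 applications of L'Hôpital's rule the quotient is (343*cos(7*z))/(-6); substituting z = 0 gives -343/6.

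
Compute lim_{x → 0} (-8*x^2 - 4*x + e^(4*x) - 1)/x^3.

32/3

Direct substitution gives 0/0.
Apply L'Hôpital: lim (-16*x + 4*e^(4*x) - 4)/(3*x^2), still 0/0.
Apply L'Hôpital: lim (16*e^(4*x) - 16)/(6*x), still 0/0.
After 3 applications of L'Hôpital's rule the quotient is (64*e^(4*x))/(6); substituting x = 0 gives 32/3.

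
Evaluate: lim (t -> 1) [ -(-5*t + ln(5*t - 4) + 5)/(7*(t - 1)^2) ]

25/14

Direct substitution gives 0/0.
Apply L'Hôpital: lim (-5 + 5/(5*t - 4))/(14 - 14*t), still 0/0.
After 2 applications of L'Hôpital's rule the quotient is (-25/(5*t - 4)^2)/(-14); substituting t = 1 gives 25/14.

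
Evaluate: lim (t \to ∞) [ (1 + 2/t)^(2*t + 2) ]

e^(4)

The base → 1 and the exponent → ∞: a 1^∞ form.
Take logarithms: (2t + 2)·ln(1 + 2/t). Since ln(1+u) ~ u for small u, this behaves like (2t)·(2/t) → 4.
So the limit is e^(4).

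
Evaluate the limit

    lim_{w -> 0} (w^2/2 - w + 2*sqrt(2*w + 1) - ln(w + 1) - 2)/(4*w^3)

1/6

Substitution gives 0/0 (the numerator vanishes to order 3).
Expand each term to order w^3: the coefficient of w^3 in −ln(1 + w) is -1/3 and in 2·√(1 + 2w) is 1.
Lower-order terms cancel with the polynomial part, so the numerator is (2/3)·w^3 + o(w^3), and the limit is (2/3)/(4) = 1/6.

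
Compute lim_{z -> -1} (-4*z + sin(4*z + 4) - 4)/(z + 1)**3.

Direct substitution gives 0/0.
Apply L'Hôpital: lim (4*cos(4*z + 4) - 4)/(3*(z + 1)^2), still 0/0.
Apply L'Hôpital: lim (-16*sin(4*z + 4))/(6*z + 6), still 0/0.
After 3 applications of L'Hôpital's rule the quotient is (-64*cos(4*z + 4))/(6); substituting z = -1 gives -32/3.

-32/3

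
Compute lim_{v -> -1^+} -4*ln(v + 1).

∞

As v → -1⁺, v + 1 → 0⁺ and ln(v + 1) → −∞.
Multiplying by -4 gives ∞.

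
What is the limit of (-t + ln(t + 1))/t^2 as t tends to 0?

Direct substitution gives 0/0.
Apply L'Hôpital: lim (-1 + 1/(t + 1))/(2*t), still 0/0.
After 2 applications of L'Hôpital's rule the quotient is (-1/(t + 1)^2)/(2); substituting t = 0 gives -1/2.

-1/2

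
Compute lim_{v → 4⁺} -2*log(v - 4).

As v → 4⁺, v - 4 → 0⁺ and ln(v - 4) → −∞.
Multiplying by -2 gives ∞.

∞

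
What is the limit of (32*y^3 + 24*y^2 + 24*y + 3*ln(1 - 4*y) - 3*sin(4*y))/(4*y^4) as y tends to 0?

Substitution gives 0/0; apply L'Hôpital's rule 4 times.
After differentiating numerator and denominator 4 times the quotient is (-768*sin(4*y) - 4608/(4*y - 1)^4)/(96); at y = 0 this is -48.

-48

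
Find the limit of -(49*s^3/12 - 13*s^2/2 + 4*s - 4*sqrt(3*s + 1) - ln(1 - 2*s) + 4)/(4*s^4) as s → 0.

-533/128

Substitution gives 0/0; apply L'Hôpital's rule 4 times.
After differentiating numerator and denominator 4 times the quotient is (1215/(4*(3*s + 1)^(7/2)) + 96/(2*s - 1)^4)/(-96); at s = 0 this is -533/128.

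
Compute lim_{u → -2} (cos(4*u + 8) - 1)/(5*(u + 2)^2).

-8/5

Direct substitution gives 0/0.
Apply L'Hôpital: lim (-4*sin(4*u + 8))/(10*u + 20), still 0/0.
After 2 applications of L'Hôpital's rule the quotient is (-16*cos(4*u + 8))/(10); substituting u = -2 gives -8/5.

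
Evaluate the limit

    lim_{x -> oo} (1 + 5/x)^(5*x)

The base → 1 and the exponent → ∞: a 1^∞ form.
Take logarithms: (5x)·ln(1 + 5/x). Since ln(1+u) ~ u for small u, this behaves like (5x)·(5/x) → 25.
So the limit is e^(25).

e^(25)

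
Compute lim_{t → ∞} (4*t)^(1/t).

1

Base → ∞ and exponent → 0: an ∞^0 form.
Take logs: (1/t)·ln(4·t^1) = (ln 4 + 1·ln t)/t → 0.
So the limit is e^0 = 1.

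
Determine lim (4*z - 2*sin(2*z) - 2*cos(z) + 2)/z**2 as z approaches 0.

Substitution gives 0/0; apply L'Hôpital's rule 2 times.
After differentiating numerator and denominator 2 times the quotient is (2*(8*sin(z) + 1)*cos(z))/(2); at z = 0 this is 1.

1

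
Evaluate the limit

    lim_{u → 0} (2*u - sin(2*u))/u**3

Direct substitution gives 0/0.
Apply L'Hôpital: lim (2 - 2*cos(2*u))/(3*u^2), still 0/0.
Apply L'Hôpital: lim (4*sin(2*u))/(6*u), still 0/0.
After 3 applications of L'Hôpital's rule the quotient is (8*cos(2*u))/(6); substituting u = 0 gives 4/3.

4/3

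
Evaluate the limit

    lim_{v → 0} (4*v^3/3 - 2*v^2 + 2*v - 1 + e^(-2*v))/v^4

2/3

Direct substitution gives 0/0.
Apply L'Hôpital: lim (4*v^2 - 4*v + 2 - 2*e^(-2*v))/(4*v^3), still 0/0.
Apply L'Hôpital: lim (8*v - 4 + 4*e^(-2*v))/(12*v^2), still 0/0.
Apply L'Hôpital: lim (8 - 8*e^(-2*v))/(24*v), still 0/0.
After 4 applications of L'Hôpital's rule the quotient is (16*e^(-2*v))/(24); substituting v = 0 gives 2/3.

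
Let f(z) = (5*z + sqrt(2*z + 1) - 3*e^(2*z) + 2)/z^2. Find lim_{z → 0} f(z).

Substitution gives 0/0; apply L'Hôpital's rule 2 times.
After differentiating numerator and denominator 2 times the quotient is (-12*e^(2*z) - 1/(2*z + 1)^(3/2))/(2); at z = 0 this is -13/2.

-13/2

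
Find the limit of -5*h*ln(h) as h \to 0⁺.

This is a 0·(−∞) form. Rewrite as -5·ln(h) / h^(−1) and apply L'Hôpital:
the derivative quotient is -5·(1/h) / (−1·h^(−2)) = (5/1)·h^1 → 0.

0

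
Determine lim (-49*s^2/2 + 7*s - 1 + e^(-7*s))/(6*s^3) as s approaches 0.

-343/36

Direct substitution gives 0/0.
Apply L'Hôpital: lim (-49*s + 7 - 7*e^(-7*s))/(18*s^2), still 0/0.
Apply L'Hôpital: lim (-49 + 49*e^(-7*s))/(36*s), still 0/0.
After 3 applications of L'Hôpital's rule the quotient is (-343*e^(-7*s))/(36); substituting s = 0 gives -343/36.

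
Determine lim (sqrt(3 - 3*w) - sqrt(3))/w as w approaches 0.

-√(3)/2

Substitution gives 0/0. Multiply numerator and denominator by the conjugate √(3 - 3w) + √3.
The numerator becomes (3 - 3w) − 3 = -3w, so the expression simplifies to -3/(√(3 - 3w) + √3).
Letting w → 0 gives -3/(2√3) = -√(3)/2.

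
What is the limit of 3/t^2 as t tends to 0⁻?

∞

As t → 0⁻, (t) → 0⁻, so (t)^2 → 0⁺ and 3/(t)^2 → ∞.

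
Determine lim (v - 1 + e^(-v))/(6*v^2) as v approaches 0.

1/12

Direct substitution gives 0/0.
Apply L'Hôpital: lim (1 - e^(-v))/(12*v), still 0/0.
After 2 applications of L'Hôpital's rule the quotient is (e^(-v))/(12); substituting v = 0 gives 1/12.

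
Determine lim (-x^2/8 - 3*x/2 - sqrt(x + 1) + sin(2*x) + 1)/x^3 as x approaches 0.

-67/48

Substitution gives 0/0; apply L'Hôpital's rule 3 times.
After differentiating numerator and denominator 3 times the quotient is (-8*cos(2*x) - 3/(8*(x + 1)^(5/2)))/(6); at x = 0 this is -67/48.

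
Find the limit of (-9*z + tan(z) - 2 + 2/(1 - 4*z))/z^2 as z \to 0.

32

Substitution gives 0/0; apply L'Hôpital's rule 2 times.
After differentiating numerator and denominator 2 times the quotient is (2*tan(z)/cos(z)^2 - 64/(4*z - 1)^3)/(2); at z = 0 this is 32.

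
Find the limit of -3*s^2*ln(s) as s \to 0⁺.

This is a 0·(−∞) form. Rewrite as -3·ln(s) / s^(−2) and apply L'Hôpital:
the derivative quotient is -3·(1/s) / (−2·s^(−3)) = (3/2)·s^2 → 0.

0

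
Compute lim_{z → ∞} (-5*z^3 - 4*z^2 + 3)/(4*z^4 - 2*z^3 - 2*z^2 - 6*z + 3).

The denominator has degree 4 and the numerator degree 3. Dividing numerator and denominator by z^4 sends every term to 0 except the leading denominator term, so the limit is 0.

0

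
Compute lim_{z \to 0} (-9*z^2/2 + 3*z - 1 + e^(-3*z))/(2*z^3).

-9/4

Direct substitution gives 0/0.
Apply L'Hôpital: lim (-9*z + 3 - 3*e^(-3*z))/(6*z^2), still 0/0.
Apply L'Hôpital: lim (-9 + 9*e^(-3*z))/(12*z), still 0/0.
After 3 applications of L'Hôpital's rule the quotient is (-27*e^(-3*z))/(12); substituting z = 0 gives -9/4.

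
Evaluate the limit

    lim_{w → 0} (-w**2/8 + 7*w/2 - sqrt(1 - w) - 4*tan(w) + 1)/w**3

Substitution gives 0/0; apply L'Hôpital's rule 3 times.
After differentiating numerator and denominator 3 times the quotient is (16/cos(w)^2 - 24/cos(w)^4 + 3/(8*(1 - w)^(5/2)))/(6); at w = 0 this is -61/48.

-61/48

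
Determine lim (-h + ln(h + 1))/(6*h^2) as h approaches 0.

-1/12

Direct substitution gives 0/0.
Apply L'Hôpital: lim (-1 + 1/(h + 1))/(12*h), still 0/0.
After 2 applications of L'Hôpital's rule the quotient is (-1/(h + 1)^2)/(12); substituting h = 0 gives -1/12.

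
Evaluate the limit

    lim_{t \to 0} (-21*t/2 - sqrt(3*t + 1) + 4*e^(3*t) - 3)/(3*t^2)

51/8

Substitution gives 0/0 (the numerator vanishes to order 2).
Expand each term to order t^2: the coefficient of t^2 in −√(1 + 3t) is 9/8 and in 4·e^(3t) is 18.
Lower-order terms cancel with the polynomial part, so the numerator is (153/8)·t^2 + o(t^2), and the limit is (153/8)/(3) = 51/8.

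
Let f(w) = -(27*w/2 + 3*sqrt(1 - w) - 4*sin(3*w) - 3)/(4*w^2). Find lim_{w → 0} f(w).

Substitution gives 0/0; apply L'Hôpital's rule 2 times.
After differentiating numerator and denominator 2 times the quotient is (36*sin(3*w) - 3/(4*(1 - w)^(3/2)))/(-8); at w = 0 this is 3/32.

3/32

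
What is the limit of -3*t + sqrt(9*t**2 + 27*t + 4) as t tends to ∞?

An ∞ − ∞ form. Rationalising with the conjugate, the difference becomes (27t + 4) / (√(9*t^2 + 27*t + 4) + 3t).
For large t the denominator behaves like 2·3t, so the quotient tends to 27/6 = 9/2.

9/2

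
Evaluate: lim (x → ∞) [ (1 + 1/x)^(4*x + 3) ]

Let L be the limit and take ln: ln L = lim (4x + 3)·ln(1 + 1/x) = lim (4x + 3)·(1/x + O(1/x²)) = 4.
Hence L = e^(4).

e^(4)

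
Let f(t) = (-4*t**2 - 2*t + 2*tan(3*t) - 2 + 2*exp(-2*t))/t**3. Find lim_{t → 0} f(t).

Substitution gives 0/0; apply L'Hôpital's rule 3 times.
After differentiating numerator and denominator 3 times the quotient is (4*(27*(3*tan(3*t)^2 + 1)*e^(2*t)/cos(3*t)^2 - 4)*e^(-2*t))/(6); at t = 0 this is 46/3.

46/3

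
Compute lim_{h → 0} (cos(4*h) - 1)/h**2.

Direct substitution gives 0/0.
Apply L'Hôpital: lim (-4*sin(4*h))/(2*h), still 0/0.
After 2 applications of L'Hôpital's rule the quotient is (-16*cos(4*h))/(2); substituting h = 0 gives -8.

-8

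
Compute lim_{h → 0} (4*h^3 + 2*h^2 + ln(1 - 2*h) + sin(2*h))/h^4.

-4

Substitution gives 0/0 (the numerator vanishes to order 4).
Expand each term to order h^4: the coefficient of h^4 in ln(1 - 2h) is -4 and in sin(2h) is 0.
Lower-order terms cancel with the polynomial part, so the numerator is (-4)·h^4 + o(h^4), and the limit is (-4)/(1) = -4.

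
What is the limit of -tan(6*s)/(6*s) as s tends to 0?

Substitution gives 0/0.
Since tan(u)/u → 1 as u → 0, tan(6s)/(6s) → 1 and the limit is 6/(-6) = -1.

-1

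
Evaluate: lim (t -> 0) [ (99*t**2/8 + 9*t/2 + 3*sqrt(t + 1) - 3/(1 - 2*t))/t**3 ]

Substitution gives 0/0; apply L'Hôpital's rule 3 times.
After differentiating numerator and denominator 3 times the quotient is (-144/(2*t - 1)^4 + 9/(8*(t + 1)^(5/2)))/(6); at t = 0 this is -381/16.

-381/16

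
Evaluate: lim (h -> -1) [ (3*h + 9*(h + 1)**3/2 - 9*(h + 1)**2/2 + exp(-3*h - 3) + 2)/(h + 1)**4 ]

27/8

Direct substitution gives 0/0.
Apply L'Hôpital: lim (-9*h + 27*(h + 1)^2/2 - 3*e^(-3*h - 3) - 6)/(4*(h + 1)^3), still 0/0.
Apply L'Hôpital: lim (27*h + 9*e^(-3*h - 3) + 18)/(12*(h + 1)^2), still 0/0.
Apply L'Hôpital: lim (27 - 27*e^(-3*h - 3))/(24*h + 24), still 0/0.
After 4 applications of L'Hôpital's rule the quotient is (81*e^(-3*h - 3))/(24); substituting h = -1 gives 27/8.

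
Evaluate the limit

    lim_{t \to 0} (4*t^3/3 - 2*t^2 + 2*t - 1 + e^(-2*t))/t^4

Direct substitution gives 0/0.
Apply L'Hôpital: lim (4*t^2 - 4*t + 2 - 2*e^(-2*t))/(4*t^3), still 0/0.
Apply L'Hôpital: lim (8*t - 4 + 4*e^(-2*t))/(12*t^2), still 0/0.
Apply L'Hôpital: lim (8 - 8*e^(-2*t))/(24*t), still 0/0.
After 4 applications of L'Hôpital's rule the quotient is (16*e^(-2*t))/(24); substituting t = 0 gives 2/3.

2/3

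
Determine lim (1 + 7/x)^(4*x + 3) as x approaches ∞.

Write it as [(1 + 7/x)^x]^(4) · (1 + 7/x)^(3). The bracketed term tends to e^(7) and the second factor to 1, so the limit is e^(28).

e^(28)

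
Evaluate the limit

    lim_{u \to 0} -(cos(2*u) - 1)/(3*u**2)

Direct substitution gives 0/0.
Apply L'Hôpital: lim (-2*sin(2*u))/(-6*u), still 0/0.
After 2 applications of L'Hôpital's rule the quotient is (-4*cos(2*u))/(-6); substituting u = 0 gives 2/3.

2/3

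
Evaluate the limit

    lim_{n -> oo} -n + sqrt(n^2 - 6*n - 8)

-3

This has the form ∞ − ∞. Multiply and divide by the conjugate √(n^2 - 6*n - 8) + n.
That gives (-6n - 8) / (√(n^2 - 6*n - 8) + n).
Divide numerator and denominator by n: the limit is -6/(2·1) = -3.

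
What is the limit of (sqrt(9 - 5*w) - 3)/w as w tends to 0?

-5/6

Substitution gives 0/0. Multiply numerator and denominator by the conjugate √(9 - 5w) + √9.
The numerator becomes (9 - 5w) − 9 = -5w, so the expression simplifies to -5/(√(9 - 5w) + √9).
Letting w → 0 gives -5/(2√9) = -5/6.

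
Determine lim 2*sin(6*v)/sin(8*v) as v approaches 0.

3/2

Substitution gives 0/0.
Divide numerator and denominator by v: sin(6v)/v → 6 and sin(8v)/v → 8, so the limit is 2·6/8 = 3/2.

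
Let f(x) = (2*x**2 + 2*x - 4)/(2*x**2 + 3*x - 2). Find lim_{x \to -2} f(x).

At x = -2 both the top and bottom vanish — a removable singularity. Factoring out (x + 2) from each leaves (2*x - 2)/(2*x - 1), which at x = -2 equals 6/5.

6/5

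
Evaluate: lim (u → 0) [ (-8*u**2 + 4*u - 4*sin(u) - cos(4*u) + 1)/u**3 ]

Substitution gives 0/0 (the numerator vanishes to order 3).
Expand each term to order u^3: the coefficient of u^3 in -4·sin(u) is 2/3 and in −cos(4u) is 0.
Lower-order terms cancel with the polynomial part, so the numerator is (2/3)·u^3 + o(u^3), and the limit is (2/3)/(1) = 2/3.

2/3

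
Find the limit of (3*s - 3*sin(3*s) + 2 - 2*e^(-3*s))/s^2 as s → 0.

-9

Substitution gives 0/0 (the numerator vanishes to order 2).
Expand each term to order s^2: the coefficient of s^2 in -2·e^(-3s) is -9 and in -3·sin(3s) is 0.
Lower-order terms cancel with the polynomial part, so the numerator is (-9)·s^2 + o(s^2), and the limit is (-9)/(1) = -9.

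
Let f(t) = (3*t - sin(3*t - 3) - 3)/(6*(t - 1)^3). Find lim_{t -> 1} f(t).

Direct substitution gives 0/0.
Apply L'Hôpital: lim (3 - 3*cos(3*t - 3))/(18*(t - 1)^2), still 0/0.
Apply L'Hôpital: lim (9*sin(3*t - 3))/(36*t - 36), still 0/0.
After 3 applications of L'Hôpital's rule the quotient is (27*cos(3*t - 3))/(36); substituting t = 1 gives 3/4.

3/4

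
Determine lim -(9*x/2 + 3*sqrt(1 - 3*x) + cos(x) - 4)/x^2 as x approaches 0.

31/8

Substitution gives 0/0 (the numerator vanishes to order 2).
Expand each term to order x^2: the coefficient of x^2 in 3·√(1 - 3x) is -27/8 and in cos(x) is -1/2.
Lower-order terms cancel with the polynomial part, so the numerator is (-31/8)·x^2 + o(x^2), and the limit is (-31/8)/(-1) = 31/8.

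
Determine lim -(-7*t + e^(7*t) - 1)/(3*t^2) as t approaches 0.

-49/6

Direct substitution gives 0/0.
Apply L'Hôpital: lim (7*e^(7*t) - 7)/(-6*t), still 0/0.
After 2 applications of L'Hôpital's rule the quotient is (49*e^(7*t))/(-6); substituting t = 0 gives -49/6.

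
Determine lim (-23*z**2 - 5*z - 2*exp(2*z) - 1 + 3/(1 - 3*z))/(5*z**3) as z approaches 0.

47/3

Substitution gives 0/0; apply L'Hôpital's rule 3 times.
After differentiating numerator and denominator 3 times the quotient is (-16*e^(2*z) + 486/(3*z - 1)^4)/(30); at z = 0 this is 47/3.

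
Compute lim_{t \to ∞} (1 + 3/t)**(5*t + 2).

e^(15)

Let L be the limit and take ln: ln L = lim (5t + 2)·ln(1 + 3/t) = lim (5t + 2)·(3/t + O(1/t²)) = 15.
Hence L = e^(15).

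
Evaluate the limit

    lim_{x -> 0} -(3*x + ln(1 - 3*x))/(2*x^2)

Direct substitution gives 0/0.
Apply L'Hôpital: lim (3 - 3/(1 - 3*x))/(-4*x), still 0/0.
After 2 applications of L'Hôpital's rule the quotient is (-9/(1 - 3*x)^2)/(-4); substituting x = 0 gives 9/4.

9/4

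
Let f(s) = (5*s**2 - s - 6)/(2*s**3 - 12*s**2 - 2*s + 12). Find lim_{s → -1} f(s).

At s = -1 both the top and bottom vanish — a removable singularity. Factoring out (s + 1) from each leaves (5*s - 6)/(2*s^2 - 14*s + 12), which at s = -1 equals -11/28.

-11/28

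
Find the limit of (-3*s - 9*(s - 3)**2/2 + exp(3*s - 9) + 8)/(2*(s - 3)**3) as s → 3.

9/4

Direct substitution gives 0/0.
Apply L'Hôpital: lim (-9*s + 3*e^(3*s - 9) + 24)/(6*(s - 3)^2), still 0/0.
Apply L'Hôpital: lim (9*e^(3*s - 9) - 9)/(12*s - 36), still 0/0.
After 3 applications of L'Hôpital's rule the quotient is (27*e^(3*s - 9))/(12); substituting s = 3 gives 9/4.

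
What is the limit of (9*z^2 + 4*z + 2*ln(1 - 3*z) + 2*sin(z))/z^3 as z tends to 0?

-55/3

Substitution gives 0/0; apply L'Hôpital's rule 3 times.
After differentiating numerator and denominator 3 times the quotient is (-2*cos(z) + 108/(3*z - 1)^3)/(6); at z = 0 this is -55/3.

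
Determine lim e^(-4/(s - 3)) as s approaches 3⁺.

As s → 3⁺, -4/(s - 3) → −∞, so e^(-4/(s - 3)) → 0.

0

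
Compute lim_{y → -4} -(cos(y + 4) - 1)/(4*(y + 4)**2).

1/8

Direct substitution gives 0/0.
Apply L'Hôpital: lim (-sin(y + 4))/(-8*y - 32), still 0/0.
After 2 applications of L'Hôpital's rule the quotient is (-cos(y + 4))/(-8); substituting y = -4 gives 1/8.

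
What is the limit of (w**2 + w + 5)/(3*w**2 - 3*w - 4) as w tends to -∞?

1/3

Numerator and denominator both have degree 2.
Dividing every term by w^2, all lower-order terms vanish and the limit is the ratio of leading coefficients, 1/(3) = 1/3.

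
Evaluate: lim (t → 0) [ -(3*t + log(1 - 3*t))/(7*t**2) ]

9/14

Direct substitution gives 0/0.
Apply L'Hôpital: lim (3 - 3/(1 - 3*t))/(-14*t), still 0/0.
After 2 applications of L'Hôpital's rule the quotient is (-9/(1 - 3*t)^2)/(-14); substituting t = 0 gives 9/14.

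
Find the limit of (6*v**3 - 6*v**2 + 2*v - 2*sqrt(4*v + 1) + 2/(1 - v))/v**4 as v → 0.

22

Substitution gives 0/0; apply L'Hôpital's rule 4 times.
After differentiating numerator and denominator 4 times the quotient is (480/(4*v + 1)^(7/2) - 48/(v - 1)^5)/(24); at v = 0 this is 22.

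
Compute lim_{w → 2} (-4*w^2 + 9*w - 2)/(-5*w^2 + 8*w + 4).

7/12

Direct substitution gives 0/0, so factor. Both numerator and denominator have (w - 2) as a factor.
After cancelling, the expression reduces to (1 - 4*w)/(-5*w - 2).
Substituting w = 2 gives 7/12.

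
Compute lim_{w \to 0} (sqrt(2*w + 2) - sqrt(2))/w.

Substitution gives 0/0. Multiply numerator and denominator by the conjugate √(2 + 2w) + √2.
The numerator becomes (2 + 2w) − 2 = 2w, so the expression simplifies to 2/(√(2 + 2w) + √2).
Letting w → 0 gives 2/(2√2) = √(2)/2.

√(2)/2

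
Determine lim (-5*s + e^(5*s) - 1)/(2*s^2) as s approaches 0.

Direct substitution gives 0/0.
Apply L'Hôpital: lim (5*e^(5*s) - 5)/(4*s), still 0/0.
After 2 applications of L'Hôpital's rule the quotient is (25*e^(5*s))/(4); substituting s = 0 gives 25/4.

25/4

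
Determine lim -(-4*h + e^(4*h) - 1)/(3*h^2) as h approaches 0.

-8/3

Direct substitution gives 0/0.
Apply L'Hôpital: lim (4*e^(4*h) - 4)/(-6*h), still 0/0.
After 2 applications of L'Hôpital's rule the quotient is (16*e^(4*h))/(-6); substituting h = 0 gives -8/3.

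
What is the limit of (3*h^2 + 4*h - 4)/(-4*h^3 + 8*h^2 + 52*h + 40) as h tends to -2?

At h = -2 both the top and bottom vanish — a removable singularity. Factoring out (h + 2) from each leaves (3*h - 2)/(-4*h^2 + 16*h + 20), which at h = -2 equals 2/7.

2/7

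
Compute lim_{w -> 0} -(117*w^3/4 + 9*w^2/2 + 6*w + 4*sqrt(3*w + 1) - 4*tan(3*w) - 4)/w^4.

Substitution gives 0/0; apply L'Hôpital's rule 4 times.
After differentiating numerator and denominator 4 times the quotient is (2592*tan(3*w)/cos(3*w)^2 - 7776*tan(3*w)/cos(3*w)^4 - 1215/(4*(3*w + 1)^(7/2)))/(-24); at w = 0 this is 405/32.

405/32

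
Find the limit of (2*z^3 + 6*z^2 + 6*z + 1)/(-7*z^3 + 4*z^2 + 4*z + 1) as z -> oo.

Numerator and denominator both have degree 3.
Dividing every term by z^3, all lower-order terms vanish and the limit is the ratio of leading coefficients, 2/(-7) = -2/7.

-2/7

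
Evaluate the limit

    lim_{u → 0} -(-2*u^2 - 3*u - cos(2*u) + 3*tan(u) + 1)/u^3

-1

Substitution gives 0/0 (the numerator vanishes to order 3).
Expand each term to order u^3: the coefficient of u^3 in 3·tan(u) is 1 and in −cos(2u) is 0.
Lower-order terms cancel with the polynomial part, so the numerator is (1)·u^3 + o(u^3), and the limit is (1)/(-1) = -1.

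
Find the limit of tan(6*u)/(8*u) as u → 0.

Substitution gives 0/0.
Since tan(θ)/θ → 1 as θ → 0, tan(6u)/(6u) → 1 and the limit is 6/8 = 3/4.

3/4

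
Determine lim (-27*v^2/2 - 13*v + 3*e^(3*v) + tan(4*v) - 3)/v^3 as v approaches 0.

Substitution gives 0/0; apply L'Hôpital's rule 3 times.
After differentiating numerator and denominator 3 times the quotient is (81*e^(3*v) + 384*tan(4*v)^4 + 512*tan(4*v)^2 + 128)/(6); at v = 0 this is 209/6.

209/6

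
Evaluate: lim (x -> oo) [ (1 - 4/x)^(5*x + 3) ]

e^(-20)

The base → 1 and the exponent → ∞: a 1^∞ form.
Take logarithms: (5x + 3)·ln(1 - 4/x). Since ln(1+u) ~ u for small u, this behaves like (5x)·(-4/x) → -20.
So the limit is e^(-20).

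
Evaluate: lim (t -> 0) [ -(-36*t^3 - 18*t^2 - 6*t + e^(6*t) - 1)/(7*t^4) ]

Direct substitution gives 0/0.
Apply L'Hôpital: lim (-108*t^2 - 36*t + 6*e^(6*t) - 6)/(-28*t^3), still 0/0.
Apply L'Hôpital: lim (-216*t + 36*e^(6*t) - 36)/(-84*t^2), still 0/0.
Apply L'Hôpital: lim (216*e^(6*t) - 216)/(-168*t), still 0/0.
After 4 applications of L'Hôpital's rule the quotient is (1296*e^(6*t))/(-168); substituting t = 0 gives -54/7.

-54/7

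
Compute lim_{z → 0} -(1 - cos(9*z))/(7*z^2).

Substitution gives 0/0.
Use (1 − cos u)/u² → 1/2 with u = 9z: the limit is 9²/(2·(-7)) = -81/14.

-81/14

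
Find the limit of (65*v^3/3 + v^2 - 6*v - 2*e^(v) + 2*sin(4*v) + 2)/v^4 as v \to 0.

-1/12

Substitution gives 0/0; apply L'Hôpital's rule 4 times.
After differentiating numerator and denominator 4 times the quotient is (-2*e^(v) + 512*sin(4*v))/(24); at v = 0 this is -1/12.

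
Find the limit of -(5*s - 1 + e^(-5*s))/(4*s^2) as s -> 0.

Direct substitution gives 0/0.
Apply L'Hôpital: lim (5 - 5*e^(-5*s))/(-8*s), still 0/0.
After 2 applications of L'Hôpital's rule the quotient is (25*e^(-5*s))/(-8); substituting s = 0 gives -25/8.

-25/8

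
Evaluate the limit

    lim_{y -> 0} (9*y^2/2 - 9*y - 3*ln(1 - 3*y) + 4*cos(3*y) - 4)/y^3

27

Substitution gives 0/0 (the numerator vanishes to order 3).
Expand each term to order y^3: the coefficient of y^3 in -3·ln(1 - 3y) is 27 and in 4·cos(3y) is 0.
Lower-order terms cancel with the polynomial part, so the numerator is (27)·y^3 + o(y^3), and the limit is (27)/(1) = 27.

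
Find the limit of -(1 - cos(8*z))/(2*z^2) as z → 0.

-16

Substitution gives 0/0.
Use (1 − cos u)/u² → 1/2 with u = 8z: the limit is 8²/(2·(-2)) = -16.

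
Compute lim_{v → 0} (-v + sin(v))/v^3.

Direct substitution gives 0/0.
Apply L'Hôpital: lim (cos(v) - 1)/(3*v^2), still 0/0.
Apply L'Hôpital: lim (-sin(v))/(6*v), still 0/0.
After 3 applications of L'Hôpital's rule the quotient is (-cos(v))/(6); substituting v = 0 gives -1/6.

-1/6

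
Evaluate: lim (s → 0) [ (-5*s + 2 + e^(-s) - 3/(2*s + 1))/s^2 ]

-23/2

Substitution gives 0/0; apply L'Hôpital's rule 2 times.
After differentiating numerator and denominator 2 times the quotient is (e^(-s) - 24/(2*s + 1)^3)/(2); at s = 0 this is -23/2.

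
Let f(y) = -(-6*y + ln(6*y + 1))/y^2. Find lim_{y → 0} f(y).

18

Direct substitution gives 0/0.
Apply L'Hôpital: lim (-6 + 6/(6*y + 1))/(-2*y), still 0/0.
After 2 applications of L'Hôpital's rule the quotient is (-36/(6*y + 1)^2)/(-2); substituting y = 0 gives 18.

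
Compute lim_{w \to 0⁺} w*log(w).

0

This is a 0·(−∞) form. Rewrite as 1·ln(w) / w^(−1) and apply L'Hôpital:
the derivative quotient is 1·(1/w) / (−1·w^(−2)) = (-1/1)·w^1 → 0.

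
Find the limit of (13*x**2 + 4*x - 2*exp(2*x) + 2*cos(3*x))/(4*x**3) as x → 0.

-2/3

Substitution gives 0/0 (the numerator vanishes to order 3).
Expand each term to order x^3: the coefficient of x^3 in -2·e^(2x) is -8/3 and in 2·cos(3x) is 0.
Lower-order terms cancel with the polynomial part, so the numerator is (-8/3)·x^3 + o(x^3), and the limit is (-8/3)/(4) = -2/3.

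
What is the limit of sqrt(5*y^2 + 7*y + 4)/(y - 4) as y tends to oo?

For large |y|, √(5*y^2 + 7*y + 4) ≈ √5·|y| and the denominator ≈ y.
Since y → +∞, |y| = y, giving √5/(1) = √(5).

√(5)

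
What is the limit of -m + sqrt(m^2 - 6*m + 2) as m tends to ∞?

An ∞ − ∞ form. Rationalising with the conjugate, the difference becomes (-6m + 2) / (√(m^2 - 6*m + 2) + m).
For large m the denominator behaves like 2·m, so the quotient tends to -6/2 = -3.

-3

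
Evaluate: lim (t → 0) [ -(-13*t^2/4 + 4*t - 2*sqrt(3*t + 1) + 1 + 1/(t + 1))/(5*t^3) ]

Substitution gives 0/0; apply L'Hôpital's rule 3 times.
After differentiating numerator and denominator 3 times the quotient is (-81/(4*(3*t + 1)^(5/2)) - 6/(t + 1)^4)/(-30); at t = 0 this is 7/8.

7/8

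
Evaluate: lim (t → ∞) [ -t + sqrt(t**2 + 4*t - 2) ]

2

This has the form ∞ − ∞. Multiply and divide by the conjugate √(t^2 + 4*t - 2) + t.
That gives (4t - 2) / (√(t^2 + 4*t - 2) + t).
Divide numerator and denominator by t: the limit is 4/(2·1) = 2.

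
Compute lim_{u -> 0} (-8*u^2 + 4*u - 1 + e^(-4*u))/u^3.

Direct substitution gives 0/0.
Apply L'Hôpital: lim (-16*u + 4 - 4*e^(-4*u))/(3*u^2), still 0/0.
Apply L'Hôpital: lim (-16 + 16*e^(-4*u))/(6*u), still 0/0.
After 3 applications of L'Hôpital's rule the quotient is (-64*e^(-4*u))/(6); substituting u = 0 gives -32/3.

-32/3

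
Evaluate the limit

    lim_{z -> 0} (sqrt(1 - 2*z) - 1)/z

Substitution gives 0/0. Multiply numerator and denominator by the conjugate √(1 - 2z) + √1.
The numerator becomes (1 - 2z) − 1 = -2z, so the expression simplifies to -2/(√(1 - 2z) + √1).
Letting z → 0 gives -2/(2√1) = -1.

-1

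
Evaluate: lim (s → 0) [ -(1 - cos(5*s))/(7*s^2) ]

-25/14

Substitution gives 0/0.
Use (1 − cos u)/u² → 1/2 with u = 5s: the limit is 5²/(2·(-7)) = -25/14.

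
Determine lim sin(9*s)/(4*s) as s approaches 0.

Substitution gives 0/0.
Write it as (9/4)·sin(9s)/(9s); since sin(u)/u → 1, the limit is 9/4.

9/4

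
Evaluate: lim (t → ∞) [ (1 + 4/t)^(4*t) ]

e^(16)

The base → 1 and the exponent → ∞: a 1^∞ form.
Take logarithms: (4t)·ln(1 + 4/t). Since ln(1+u) ~ u for small u, this behaves like (4t)·(4/t) → 16.
So the limit is e^(16).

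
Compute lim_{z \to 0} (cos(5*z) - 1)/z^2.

-25/2

Direct substitution gives 0/0.
Apply L'Hôpital: lim (-5*sin(5*z))/(2*z), still 0/0.
After 2 applications of L'Hôpital's rule the quotient is (-25*cos(5*z))/(2); substituting z = 0 gives -25/2.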